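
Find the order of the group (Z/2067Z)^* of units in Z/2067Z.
|(Z/2067Z)^*| = 1248

(Z/2067Z)^* consists of the classes a with gcd(a, 2067) = 1, so its order is φ(2067). φ is multiplicative, with φ(p^e) = p^e − p^(e−1). Factorise 2067 = 3 · 13 · 53. Then
  φ(2067) = (3 − 1) · (13 − 1) · (53 − 1) = 2 · 12 · 52 = 1248.
Thus |(Z/2067Z)^*| = 1248.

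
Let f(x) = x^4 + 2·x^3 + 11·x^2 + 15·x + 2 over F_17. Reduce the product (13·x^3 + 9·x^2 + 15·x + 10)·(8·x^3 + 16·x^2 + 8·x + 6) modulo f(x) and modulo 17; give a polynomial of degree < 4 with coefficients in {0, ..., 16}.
a · b ≡ 9·x^3 + 3·x^2 + 5·x + 13 (mod f(x))

Multiply as integer polynomials: a · b = 104·x^6 + 280·x^5 + 368·x^4 + 470·x^3 + 334·x^2 + 170·x + 60. Reducing coefficients mod 17: a · b ≡ 2·x^6 + 8·x^5 + 11·x^4 + 11·x^3 + 11·x^2 + 9. Now divide by f(x) = x^4 + 2·x^3 + 11·x^2 + 15·x + 2 in F_17[x], eliminating the leading term at each step:
  leading term 2·x^6: subtract (2·x^2)·f(x) = 2·x^6 + 4·x^5 + 5·x^4 + 13·x^3 + 4·x^2, leaving 4·x^5 + 6·x^4 + 15·x^3 + 7·x^2 + 9 (coefficients mod 17)
  leading term 4·x^5: subtract (4·x)·f(x) = 4·x^5 + 8·x^4 + 10·x^3 + 9·x^2 + 8·x, leaving 15·x^4 + 5·x^3 + 15·x^2 + 9·x + 9 (coefficients mod 17)
  leading term 15·x^4: subtract (15)·f(x) = 15·x^4 + 13·x^3 + 12·x^2 + 4·x + 13, leaving 9·x^3 + 3·x^2 + 5·x + 13 (coefficients mod 17)
The degree is now < 4, so this is the remainder. Hence a · b ≡ 9·x^3 + 3·x^2 + 5·x + 13 in F_17[x]/(f).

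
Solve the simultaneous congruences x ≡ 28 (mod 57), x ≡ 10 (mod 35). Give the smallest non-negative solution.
x ≡ 1795 (mod 1995); the representative in [0, 1995) is 1795

The moduli 57, 35 are pairwise coprime, so by the CRT there is a unique solution mod 57·35 = 1995.
Solve by successive substitution. Start with x ≡ 28 (mod 57).
  Combine with x ≡ 10 (mod 35): write x = 28 + 57·t and require 28 + 57·t ≡ 10 (mod 35), i.e. 57·t ≡ 10 − 28 ≡ 17 (mod 35). Since 57^(−1) ≡ 8 (mod 35) (57 ≡ 22 (mod 35)), t ≡ 8·17 ≡ 31 (mod 35). So x ≡ 28 + 57·31 = 1795 (mod 1995).
Unique solution in [0, 1995): x = 1795.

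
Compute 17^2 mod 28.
9

Use repeated squaring. Binary(2) = 10. Walk through the bits of the exponent 2 left-to-right: at each bit after the leading one, square the running value, then multiply by 17 if the bit is 1 (always reducing mod 28):
  bit 1 = 1 (leading): start with 17.
  bit 2 = 0: square 17^2 = 289 ≡ 9 (mod 28).
Final value: 17^2 ≡ 9 (mod 28).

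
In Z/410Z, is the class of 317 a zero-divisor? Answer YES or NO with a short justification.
NO

gcd(317, 410) = 1, so 317 is a unit in Z/410Z (it has a multiplicative inverse). A unit cannot be a zero-divisor: if 317·b ≡ 0 then multiplying both sides by 317^(−1) gives b ≡ 0. So 317 is not a zero-divisor.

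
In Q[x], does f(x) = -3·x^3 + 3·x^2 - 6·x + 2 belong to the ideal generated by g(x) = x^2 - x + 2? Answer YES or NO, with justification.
NO

In Q[x] the ideal (g) consists of all multiples of g, so f ∈ (g) iff g | f, i.e. iff the remainder of f on division by g is 0. Divide f by g (g is monic, so eliminate the leading term of the running remainder at each step):
  leading term -3·x^3: subtract (-3·x)·g(x) = -3·x^3 + 3·x^2 - 6·x, leaving 2
The remainder r(x) = 2 ≠ 0 (and deg r < deg g), so g ∤ f, i.e. f ∉ (g).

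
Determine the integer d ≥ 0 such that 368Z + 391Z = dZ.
(368, 391) = (23); d = 23

In the PID Z, (a, b) is generated by gcd(a, b). Compute gcd(391, 368) with the extended Euclidean algorithm, tracking rows (r, s, t) with s·391 + t·368 = r:
  row A: (391, 1, 0)   [1·391 + 0·368 = 391]
  row B: (368, 0, 1)   [0·391 + 1·368 = 368]
  391 = 1·368 + 23   → row C = row A − 1·row B = (23, 1, −1)   [check: 1·391 − 1·368 = 23]
  368 = 16·23 + 0   → remainder 0, stop. gcd = 23 (last nonzero row C).
So gcd(368, 391) = 23, with Bézout identity 1·391 − 1·368 = 23. Containment (⊇): the Bézout identity exhibits 23 as an element of (368, 391), giving (23) ⊆ (368, 391). Containment (⊆): since 23 | 368 and 23 | 391 (368 = 23·16, 391 = 23·17), every Z-linear combination of 368 and 391 is divisible by 23, so (368, 391) ⊆ (23). Therefore (368, 391) = (23), d = 23.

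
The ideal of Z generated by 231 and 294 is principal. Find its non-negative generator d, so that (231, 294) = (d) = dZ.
In the PID Z, (a, b) is generated by gcd(a, b). Compute gcd(294, 231) with the extended Euclidean algorithm, tracking rows (r, s, t) with s·294 + t·231 = r:
  row A: (294, 1, 0)   [1·294 + 0·231 = 294]
  row B: (231, 0, 1)   [0·294 + 1·231 = 231]
  294 = 1·231 + 63   → row C = row A − 1·row B = (63, 1, −1)   [check: 1·294 − 1·231 = 63]
  231 = 3·63 + 42   → row D = row B − 3·row C = (42, −3, 4)   [check: −3·294 + 4·231 = 42]
  63 = 1·42 + 21   → row E = row C − 1·row D = (21, 4, −5)   [check: 4·294 − 5·231 = 21]
  42 = 2·21 + 0   → remainder 0, stop. gcd = 21 (last nonzero row E).
So gcd(231, 294) = 21, with Bézout identity 4·294 − 5·231 = 21. Containment (⊇): the Bézout identity exhibits 21 as an element of (231, 294), giving (21) ⊆ (231, 294). Containment (⊆): since 21 | 231 and 21 | 294 (231 = 21·11, 294 = 21·14), every Z-linear combination of 231 and 294 is divisible by 21, so (231, 294) ⊆ (21). Therefore (231, 294) = (21), d = 21.

Final answer: (231, 294) = (21); d = 21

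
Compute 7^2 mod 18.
Use repeated squaring. Binary(2) = 10. Walk through the bits of the exponent 2 left-to-right: at each bit after the leading one, square the running value, then multiply by 7 if the bit is 1 (always reducing mod 18):
  bit 1 = 1 (leading): start with 7.
  bit 2 = 0: square 7^2 = 49 ≡ 13 (mod 18).
Final value: 7^2 ≡ 13 (mod 18).

Final answer: 13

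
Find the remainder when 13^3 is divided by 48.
Use repeated squaring. Binary(3) = 11. Walk through the bits of the exponent 3 left-to-right: at each bit after the leading one, square the running value, then multiply by 13 if the bit is 1 (always reducing mod 48):
  bit 1 = 1 (leading): start with 13.
  bit 2 = 1: square 13^2 = 169 ≡ 25; bit is 1, so multiply 25·13 = 325 ≡ 37 (mod 48).
Final value: 13^3 ≡ 37 (mod 48).

Final answer: 37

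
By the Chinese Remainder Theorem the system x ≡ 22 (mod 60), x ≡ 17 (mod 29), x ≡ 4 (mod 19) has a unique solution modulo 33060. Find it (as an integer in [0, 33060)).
x ≡ 4222 (mod 33060); the representative in [0, 33060) is 4222

The moduli 60, 29, 19 are pairwise coprime, so by the CRT there is a unique solution mod 60·29·19 = 33060.
Solve by successive substitution. Start with x ≡ 22 (mod 60).
  Combine with x ≡ 17 (mod 29): write x = 22 + 60·t and require 22 + 60·t ≡ 17 (mod 29), i.e. 60·t ≡ 17 − 22 ≡ 24 (mod 29). Since 60^(−1) ≡ 15 (mod 29) (60 ≡ 2 (mod 29)), t ≡ 15·24 ≡ 12 (mod 29). So x ≡ 22 + 60·12 = 742 (mod 1740).
  Combine with x ≡ 4 (mod 19): write x = 742 + 1740·t and require 742 + 1740·t ≡ 4 (mod 19), i.e. 1740·t ≡ 4 − 742 ≡ 3 (mod 19). Since 1740^(−1) ≡ 7 (mod 19) (1740 ≡ 11 (mod 19)), t ≡ 7·3 ≡ 2 (mod 19). So x ≡ 742 + 1740·2 = 4222 (mod 33060).
Unique solution in [0, 33060): x = 4222.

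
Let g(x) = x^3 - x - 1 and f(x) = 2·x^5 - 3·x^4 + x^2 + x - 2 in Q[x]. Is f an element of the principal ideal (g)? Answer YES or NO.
In Q[x] the ideal (g) consists of all multiples of g, so f ∈ (g) iff g | f, i.e. iff the remainder of f on division by g is 0. Divide f by g (g is monic, so eliminate the leading term of the running remainder at each step):
  leading term 2·x^5: subtract (2·x^2)·g(x) = 2·x^5 - 2·x^3 - 2·x^2, leaving -3·x^4 + 2·x^3 + 3·x^2 + x - 2
  leading term -3·x^4: subtract (-3·x)·g(x) = -3·x^4 + 3·x^2 + 3·x, leaving 2·x^3 - 2·x - 2
  leading term 2·x^3: subtract (2)·g(x) = 2·x^3 - 2·x - 2, leaving 0
The remainder is 0, so f(x) = g(x) · h(x) with h(x) = 2·x^2 - 3·x + 2. Hence g | f, i.e. f ∈ (g).

Final answer: YES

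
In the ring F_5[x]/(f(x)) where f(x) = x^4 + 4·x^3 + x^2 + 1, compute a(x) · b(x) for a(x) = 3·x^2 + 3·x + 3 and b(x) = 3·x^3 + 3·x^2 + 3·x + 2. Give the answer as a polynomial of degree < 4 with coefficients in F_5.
a · b ≡ 2·x^2 + x + 4 (mod f(x))

Multiply as integer polynomials: a · b = 9·x^5 + 18·x^4 + 27·x^3 + 24·x^2 + 15·x + 6. Reducing coefficients mod 5: a · b ≡ 4·x^5 + 3·x^4 + 2·x^3 + 4·x^2 + 1. Now divide by f(x) = x^4 + 4·x^3 + x^2 + 1 in F_5[x], eliminating the leading term at each step:
  leading term 4·x^5: subtract (4·x)·f(x) = 4·x^5 + x^4 + 4·x^3 + 4·x, leaving 2·x^4 + 3·x^3 + 4·x^2 + x + 1 (coefficients mod 5)
  leading term 2·x^4: subtract (2)·f(x) = 2·x^4 + 3·x^3 + 2·x^2 + 2, leaving 2·x^2 + x + 4 (coefficients mod 5)
The degree is now < 4, so this is the remainder. Hence a · b ≡ 2·x^2 + x + 4 in F_5[x]/(f).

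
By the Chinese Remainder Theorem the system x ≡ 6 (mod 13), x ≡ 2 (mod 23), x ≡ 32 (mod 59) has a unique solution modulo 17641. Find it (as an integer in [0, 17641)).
The moduli 13, 23, 59 are pairwise coprime, so by the CRT there is a unique solution mod 13·23·59 = 17641.
Solve by successive substitution. Start with x ≡ 6 (mod 13).
  Combine with x ≡ 2 (mod 23): write x = 6 + 13·t and require 6 + 13·t ≡ 2 (mod 23), i.e. 13·t ≡ 2 − 6 ≡ 19 (mod 23). Since 13^(−1) ≡ 16 (mod 23), t ≡ 16·19 ≡ 5 (mod 23). So x ≡ 6 + 13·5 = 71 (mod 299).
  Combine with x ≡ 32 (mod 59): write x = 71 + 299·t and require 71 + 299·t ≡ 32 (mod 59), i.e. 299·t ≡ 32 − 71 ≡ 20 (mod 59). Since 299^(−1) ≡ 15 (mod 59) (299 ≡ 4 (mod 59)), t ≡ 15·20 ≡ 5 (mod 59). So x ≡ 71 + 299·5 = 1566 (mod 17641).
Unique solution in [0, 17641): x = 1566.

Final answer: x ≡ 1566 (mod 17641); the representative in [0, 17641) is 1566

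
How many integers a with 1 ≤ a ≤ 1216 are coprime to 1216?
The number of a ∈ {1, ..., 1216} with gcd(a, 1216) = 1 is by definition Euler's totient φ(1216). φ is multiplicative, with φ(p^e) = p^e − p^(e−1). Factorise 1216 = 2^6 · 19. Then
  φ(1216) = (2^6 − 2^5) · (19 − 1) = 32 · 18 = 576.
So there are 576 such integers.

Final answer: 576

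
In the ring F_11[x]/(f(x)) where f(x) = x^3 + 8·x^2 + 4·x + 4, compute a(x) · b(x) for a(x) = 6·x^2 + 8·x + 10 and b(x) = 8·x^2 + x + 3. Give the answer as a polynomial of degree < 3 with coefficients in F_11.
a · b ≡ 6·x^2 + 9·x + 10 (mod f(x))

Multiply as integer polynomials: a · b = 48·x^4 + 70·x^3 + 106·x^2 + 34·x + 30. Reducing coefficients mod 11: a · b ≡ 4·x^4 + 4·x^3 + 7·x^2 + x + 8. Now divide by f(x) = x^3 + 8·x^2 + 4·x + 4 in F_11[x], eliminating the leading term at each step:
  leading term 4·x^4: subtract (4·x)·f(x) = 4·x^4 + 10·x^3 + 5·x^2 + 5·x, leaving 5·x^3 + 2·x^2 + 7·x + 8 (coefficients mod 11)
  leading term 5·x^3: subtract (5)·f(x) = 5·x^3 + 7·x^2 + 9·x + 9, leaving 6·x^2 + 9·x + 10 (coefficients mod 11)
The degree is now < 3, so this is the remainder. Hence a · b ≡ 6·x^2 + 9·x + 10 in F_11[x]/(f).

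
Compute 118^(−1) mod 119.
Apply the extended Euclidean algorithm to (119, 118), tracking rows (r, s, t) with s·119 + t·118 = r. Each division r_prev = q·r_cur + r_new produces the new row as (previous row) − q·(current row):
  row A: (119, 1, 0)   [1·119 + 0·118 = 119]
  row B: (118, 0, 1)   [0·119 + 1·118 = 118]
  119 = 1·118 + 1   → row C = row A − 1·row B = (1, 1, −1)   [check: 1·119 − 1·118 = 1]
  118 = 118·1 + 0   → remainder 0, stop. gcd = 1 (last nonzero row C).
The gcd is 1, so 118 is invertible mod 119. The last nonzero row gives 1·119 − 1·118 = 1, so t = −1. So 118^(−1) ≡ −1 ≡ 118 (mod 119). Verify: 118 · 118 = 13924 ≡ 1 (mod 119). ✓

Final answer: 118^(−1) ≡ 118 (mod 119)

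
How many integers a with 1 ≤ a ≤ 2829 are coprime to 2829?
The number of a ∈ {1, ..., 2829} with gcd(a, 2829) = 1 is by definition Euler's totient φ(2829). φ is multiplicative, with φ(p^e) = p^e − p^(e−1). Factorise 2829 = 3 · 23 · 41. Then
  φ(2829) = (3 − 1) · (23 − 1) · (41 − 1) = 2 · 22 · 40 = 1760.
So there are 1760 such integers.

Final answer: 1760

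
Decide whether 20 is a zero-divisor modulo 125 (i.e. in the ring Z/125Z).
YES

gcd(20, 125) = 5 > 1, so 20 is not a unit in Z/125Z. In Z/nZ every nonzero non-unit is a zero-divisor: explicitly, take b = 125/gcd = 25 ≠ 0 (mod 125); then 20·25 = 500 = 4·125, i.e. 20·25 ≡ 0 (mod 125). So 20 is a zero-divisor.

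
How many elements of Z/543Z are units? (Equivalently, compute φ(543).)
An element a ∈ Z/543Z is a unit iff gcd(a, 543) = 1, so the number of units is φ(543). φ is multiplicative, with φ(p^e) = p^e − p^(e−1). Factorise 543 = 3 · 181. Then
  φ(543) = (3 − 1) · (181 − 1) = 2 · 180 = 360.

Final answer: Z/543Z has φ(543) = 360 units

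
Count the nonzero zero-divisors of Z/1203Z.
In Z/1203Z each nonzero element is either a unit (gcd with 1203 is 1) or a zero-divisor (gcd > 1). The number of units is φ(1203): factorise 1203 = 3 · 401, so φ(1203) = (3 − 1) · (401 − 1) = 2 · 400 = 800. The nonzero elements number 1203 − 1 = 1202. Hence the nonzero zero-divisors number 1202 − 800 = 402.

Final answer: Z/1203Z has 402 nonzero zero-divisors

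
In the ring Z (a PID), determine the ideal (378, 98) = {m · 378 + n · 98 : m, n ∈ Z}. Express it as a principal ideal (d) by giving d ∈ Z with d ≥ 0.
In the PID Z, (a, b) is generated by gcd(a, b). Compute gcd(378, 98) with the extended Euclidean algorithm, tracking rows (r, s, t) with s·378 + t·98 = r:
  row A: (378, 1, 0)   [1·378 + 0·98 = 378]
  row B: (98, 0, 1)   [0·378 + 1·98 = 98]
  378 = 3·98 + 84   → row C = row A − 3·row B = (84, 1, −3)   [check: 1·378 − 3·98 = 84]
  98 = 1·84 + 14   → row D = row B − 1·row C = (14, −1, 4)   [check: −1·378 + 4·98 = 14]
  84 = 6·14 + 0   → remainder 0, stop. gcd = 14 (last nonzero row D).
So gcd(378, 98) = 14, with Bézout identity −1·378 + 4·98 = 14. Containment (⊇): the Bézout identity exhibits 14 as an element of (378, 98), giving (14) ⊆ (378, 98). Containment (⊆): since 14 | 378 and 14 | 98 (378 = 14·27, 98 = 14·7), every Z-linear combination of 378 and 98 is divisible by 14, so (378, 98) ⊆ (14). Therefore (378, 98) = (14), d = 14.

Final answer: (378, 98) = (14); d = 14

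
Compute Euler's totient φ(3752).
φ(3752) = 1584

φ is multiplicative, with φ(p^e) = p^e − p^(e−1). Factorise 3752 = 2^3 · 7 · 67. Then
  φ(3752) = (2^3 − 2^2) · (7 − 1) · (67 − 1) = 4 · 6 · 66 = 1584.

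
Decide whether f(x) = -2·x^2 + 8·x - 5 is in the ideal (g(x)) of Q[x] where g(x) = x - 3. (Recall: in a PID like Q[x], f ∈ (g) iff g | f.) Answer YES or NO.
In Q[x] the ideal (g) consists of all multiples of g, so f ∈ (g) iff g | f, i.e. iff the remainder of f on division by g is 0. Divide f by g (g is monic, so eliminate the leading term of the running remainder at each step):
  leading term -2·x^2: subtract (-2·x)·g(x) = -2·x^2 + 6·x, leaving 2·x - 5
  leading term 2·x: subtract (2)·g(x) = 2·x - 6, leaving 1
The remainder r(x) = 1 ≠ 0 (and deg r < deg g), so g ∤ f, i.e. f ∉ (g).

Final answer: NO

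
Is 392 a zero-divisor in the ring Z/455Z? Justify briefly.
gcd(392, 455) = 7 > 1, so 392 is not a unit in Z/455Z. In Z/nZ every nonzero non-unit is a zero-divisor: explicitly, take b = 455/gcd = 65 ≠ 0 (mod 455); then 392·65 = 25480 = 56·455, i.e. 392·65 ≡ 0 (mod 455). So 392 is a zero-divisor.

Final answer: YES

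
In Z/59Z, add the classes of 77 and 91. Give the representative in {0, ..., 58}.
Reduce the summands first: 77 ≡ 18, 91 ≡ 32 (mod 59), so 77 + 91 ≡ 18 + 32 (mod 59). 18 + 32 = 50; 50 = 0·59 + 50, so (77 + 91) mod 59 = 50.

Final answer: 50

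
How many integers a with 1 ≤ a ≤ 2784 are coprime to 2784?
896

The number of a ∈ {1, ..., 2784} with gcd(a, 2784) = 1 is by definition Euler's totient φ(2784). φ is multiplicative, with φ(p^e) = p^e − p^(e−1). Factorise 2784 = 2^5 · 3 · 29. Then
  φ(2784) = (2^5 − 2^4) · (3 − 1) · (29 − 1) = 16 · 2 · 28 = 896.
So there are 896 such integers.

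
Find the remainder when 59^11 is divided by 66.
Use repeated squaring. Binary(11) = 1011. Walk through the bits of the exponent 11 left-to-right: at each bit after the leading one, square the running value, then multiply by 59 if the bit is 1 (always reducing mod 66):
  bit 1 = 1 (leading): start with 59.
  bit 2 = 0: square 59^2 = 3481 ≡ 49 (mod 66).
  bit 3 = 1: square 49^2 = 2401 ≡ 25; bit is 1, so multiply 25·59 = 1475 ≡ 23 (mod 66).
  bit 4 = 1: square 23^2 = 529 ≡ 1; bit is 1, so multiply 1·59 = 59 (mod 66).
Final value: 59^11 ≡ 59 (mod 66).

Final answer: 59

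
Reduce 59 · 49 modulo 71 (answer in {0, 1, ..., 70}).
Both factors are already reduced mod 71. 59 · 49 = 2891. Dividing by 71: 2891 = 40·71 + 51. So (59 · 49) mod 71 = 51.

Final answer: 51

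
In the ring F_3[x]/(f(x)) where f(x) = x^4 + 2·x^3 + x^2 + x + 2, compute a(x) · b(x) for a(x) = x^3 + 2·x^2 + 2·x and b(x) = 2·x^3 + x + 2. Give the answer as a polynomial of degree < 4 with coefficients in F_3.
a · b ≡ 2·x^3 + 2·x^2 + x (mod f(x))

Multiply as integer polynomials: a · b = 2·x^6 + 4·x^5 + 5·x^4 + 4·x^3 + 6·x^2 + 4·x. Reducing coefficients mod 3: a · b ≡ 2·x^6 + x^5 + 2·x^4 + x^3 + x. Now divide by f(x) = x^4 + 2·x^3 + x^2 + x + 2 in F_3[x], eliminating the leading term at each step:
  leading term 2·x^6: subtract (2·x^2)·f(x) = 2·x^6 + x^5 + 2·x^4 + 2·x^3 + x^2, leaving 2·x^3 + 2·x^2 + x (coefficients mod 3)
The degree is now < 4, so this is the remainder. Hence a · b ≡ 2·x^3 + 2·x^2 + x in F_3[x]/(f).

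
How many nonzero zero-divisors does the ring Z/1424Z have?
Z/1424Z has 719 nonzero zero-divisors

In Z/1424Z each nonzero element is either a unit (gcd with 1424 is 1) or a zero-divisor (gcd > 1). The number of units is φ(1424): factorise 1424 = 2^4 · 89, so φ(1424) = (2^4 − 2^3) · (89 − 1) = 8 · 88 = 704. The nonzero elements number 1424 − 1 = 1423. Hence the nonzero zero-divisors number 1423 − 704 = 719.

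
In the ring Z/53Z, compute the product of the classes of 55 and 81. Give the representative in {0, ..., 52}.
Reduce the factors first: 55 ≡ 2, 81 ≡ 28 (mod 53), so 55 · 81 ≡ 2 · 28 (mod 53). 2 · 28 = 56. Dividing by 53: 56 = 1·53 + 3. So (55 · 81) mod 53 = 3.

Final answer: 3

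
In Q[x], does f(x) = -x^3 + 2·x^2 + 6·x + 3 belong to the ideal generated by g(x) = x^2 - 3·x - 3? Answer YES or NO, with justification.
YES

In Q[x] the ideal (g) consists of all multiples of g, so f ∈ (g) iff g | f, i.e. iff the remainder of f on division by g is 0. Divide f by g (g is monic, so eliminate the leading term of the running remainder at each step):
  leading term -x^3: subtract (-x)·g(x) = -x^3 + 3·x^2 + 3·x, leaving -x^2 + 3·x + 3
  leading term -x^2: subtract (-1)·g(x) = -x^2 + 3·x + 3, leaving 0
The remainder is 0, so f(x) = g(x) · h(x) with h(x) = -x - 1. Hence g | f, i.e. f ∈ (g).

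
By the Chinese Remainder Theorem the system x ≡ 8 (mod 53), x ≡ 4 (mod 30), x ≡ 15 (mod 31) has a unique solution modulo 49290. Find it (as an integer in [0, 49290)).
x ≡ 15484 (mod 49290); the representative in [0, 49290) is 15484

The moduli 53, 30, 31 are pairwise coprime, so by the CRT there is a unique solution mod 53·30·31 = 49290.
Solve by successive substitution. Start with x ≡ 8 (mod 53).
  Combine with x ≡ 4 (mod 30): write x = 8 + 53·t and require 8 + 53·t ≡ 4 (mod 30), i.e. 53·t ≡ 4 − 8 ≡ 26 (mod 30). Since 53^(−1) ≡ 17 (mod 30) (53 ≡ 23 (mod 30)), t ≡ 17·26 ≡ 22 (mod 30). So x ≡ 8 + 53·22 = 1174 (mod 1590).
  Combine with x ≡ 15 (mod 31): write x = 1174 + 1590·t and require 1174 + 1590·t ≡ 15 (mod 31), i.e. 1590·t ≡ 15 − 1174 ≡ 19 (mod 31). Since 1590^(−1) ≡ 7 (mod 31) (1590 ≡ 9 (mod 31)), t ≡ 7·19 ≡ 9 (mod 31). So x ≡ 1174 + 1590·9 = 15484 (mod 49290).
Unique solution in [0, 49290): x = 15484.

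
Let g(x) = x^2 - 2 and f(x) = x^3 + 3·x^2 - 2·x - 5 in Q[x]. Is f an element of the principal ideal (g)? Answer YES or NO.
In Q[x] the ideal (g) consists of all multiples of g, so f ∈ (g) iff g | f, i.e. iff the remainder of f on division by g is 0. Divide f by g (g is monic, so eliminate the leading term of the running remainder at each step):
  leading term x^3: subtract (x)·g(x) = x^3 - 2·x, leaving 3·x^2 - 5
  leading term 3·x^2: subtract (3)·g(x) = 3·x^2 - 6, leaving 1
The remainder r(x) = 1 ≠ 0 (and deg r < deg g), so g ∤ f, i.e. f ∉ (g).

Final answer: NO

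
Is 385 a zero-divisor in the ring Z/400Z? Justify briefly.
gcd(385, 400) = 5 > 1, so 385 is not a unit in Z/400Z. In Z/nZ every nonzero non-unit is a zero-divisor: explicitly, take b = 400/gcd = 80 ≠ 0 (mod 400); then 385·80 = 30800 = 77·400, i.e. 385·80 ≡ 0 (mod 400). So 385 is a zero-divisor.

Final answer: YES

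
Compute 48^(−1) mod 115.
48^(−1) ≡ 12 (mod 115)

Apply the extended Euclidean algorithm to (115, 48), tracking rows (r, s, t) with s·115 + t·48 = r. Each division r_prev = q·r_cur + r_new produces the new row as (previous row) − q·(current row):
  row A: (115, 1, 0)   [1·115 + 0·48 = 115]
  row B: (48, 0, 1)   [0·115 + 1·48 = 48]
  115 = 2·48 + 19   → row C = row A − 2·row B = (19, 1, −2)   [check: 1·115 − 2·48 = 19]
  48 = 2·19 + 10   → row D = row B − 2·row C = (10, −2, 5)   [check: −2·115 + 5·48 = 10]
  19 = 1·10 + 9   → row E = row C − 1·row D = (9, 3, −7)   [check: 3·115 − 7·48 = 9]
  10 = 1·9 + 1   → row F = row D − 1·row E = (1, −5, 12)   [check: −5·115 + 12·48 = 1]
  9 = 9·1 + 0   → remainder 0, stop. gcd = 1 (last nonzero row F).
The gcd is 1, so 48 is invertible mod 115. The last nonzero row gives −5·115 + 12·48 = 1, so t = 12. So 48^(−1) ≡ 12 (mod 115). Verify: 48 · 12 = 576 ≡ 1 (mod 115). ✓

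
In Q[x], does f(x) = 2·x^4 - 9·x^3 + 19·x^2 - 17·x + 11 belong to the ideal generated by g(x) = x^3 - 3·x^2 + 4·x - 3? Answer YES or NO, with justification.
In Q[x] the ideal (g) consists of all multiples of g, so f ∈ (g) iff g | f, i.e. iff the remainder of f on division by g is 0. Divide f by g (g is monic, so eliminate the leading term of the running remainder at each step):
  leading term 2·x^4: subtract (2·x)·g(x) = 2·x^4 - 6·x^3 + 8·x^2 - 6·x, leaving -3·x^3 + 11·x^2 - 11·x + 11
  leading term -3·x^3: subtract (-3)·g(x) = -3·x^3 + 9·x^2 - 12·x + 9, leaving 2·x^2 + x + 2
The remainder r(x) = 2·x^2 + x + 2 ≠ 0 (and deg r < deg g), so g ∤ f, i.e. f ∉ (g).

Final answer: NO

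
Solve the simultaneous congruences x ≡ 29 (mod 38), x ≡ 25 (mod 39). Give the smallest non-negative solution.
The moduli 38, 39 are pairwise coprime, so by the CRT there is a unique solution mod 38·39 = 1482.
Solve by successive substitution. Start with x ≡ 29 (mod 38).
  Combine with x ≡ 25 (mod 39): write x = 29 + 38·t and require 29 + 38·t ≡ 25 (mod 39), i.e. 38·t ≡ 25 − 29 ≡ 35 (mod 39). Since 38^(−1) ≡ 38 (mod 39), t ≡ 38·35 ≡ 4 (mod 39). So x ≡ 29 + 38·4 = 181 (mod 1482).
Unique solution in [0, 1482): x = 181.

Final answer: x ≡ 181 (mod 1482); the representative in [0, 1482) is 181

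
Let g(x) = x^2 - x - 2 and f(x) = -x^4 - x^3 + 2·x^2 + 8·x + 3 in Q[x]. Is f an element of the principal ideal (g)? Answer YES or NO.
In Q[x] the ideal (g) consists of all multiples of g, so f ∈ (g) iff g | f, i.e. iff the remainder of f on division by g is 0. Divide f by g (g is monic, so eliminate the leading term of the running remainder at each step):
  leading term -x^4: subtract (-x^2)·g(x) = -x^4 + x^3 + 2·x^2, leaving -2·x^3 + 8·x + 3
  leading term -2·x^3: subtract (-2·x)·g(x) = -2·x^3 + 2·x^2 + 4·x, leaving -2·x^2 + 4·x + 3
  leading term -2·x^2: subtract (-2)·g(x) = -2·x^2 + 2·x + 4, leaving 2·x - 1
The remainder r(x) = 2·x - 1 ≠ 0 (and deg r < deg g), so g ∤ f, i.e. f ∉ (g).

Final answer: NO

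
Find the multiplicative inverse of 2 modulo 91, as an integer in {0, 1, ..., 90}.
2^(−1) ≡ 46 (mod 91)

Apply the extended Euclidean algorithm to (91, 2), tracking rows (r, s, t) with s·91 + t·2 = r. Each division r_prev = q·r_cur + r_new produces the new row as (previous row) − q·(current row):
  row A: (91, 1, 0)   [1·91 + 0·2 = 91]
  row B: (2, 0, 1)   [0·91 + 1·2 = 2]
  91 = 45·2 + 1   → row C = row A − 45·row B = (1, 1, −45)   [check: 1·91 − 45·2 = 1]
  2 = 2·1 + 0   → remainder 0, stop. gcd = 1 (last nonzero row C).
The gcd is 1, so 2 is invertible mod 91. The last nonzero row gives 1·91 − 45·2 = 1, so t = −45. So 2^(−1) ≡ −45 ≡ 46 (mod 91). Verify: 2 · 46 = 92 ≡ 1 (mod 91). ✓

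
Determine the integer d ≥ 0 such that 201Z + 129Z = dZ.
(201, 129) = (3); d = 3

In the PID Z, (a, b) is generated by gcd(a, b). Compute gcd(201, 129) with the extended Euclidean algorithm, tracking rows (r, s, t) with s·201 + t·129 = r:
  row A: (201, 1, 0)   [1·201 + 0·129 = 201]
  row B: (129, 0, 1)   [0·201 + 1·129 = 129]
  201 = 1·129 + 72   → row C = row A − 1·row B = (72, 1, −1)   [check: 1·201 − 1·129 = 72]
  129 = 1·72 + 57   → row D = row B − 1·row C = (57, −1, 2)   [check: −1·201 + 2·129 = 57]
  72 = 1·57 + 15   → row E = row C − 1·row D = (15, 2, −3)   [check: 2·201 − 3·129 = 15]
  57 = 3·15 + 12   → row F = row D − 3·row E = (12, −7, 11)   [check: −7·201 + 11·129 = 12]
  15 = 1·12 + 3   → row G = row E − 1·row F = (3, 9, −14)   [check: 9·201 − 14·129 = 3]
  12 = 4·3 + 0   → remainder 0, stop. gcd = 3 (last nonzero row G).
So gcd(201, 129) = 3, with Bézout identity 9·201 − 14·129 = 3. Containment (⊇): the Bézout identity exhibits 3 as an element of (201, 129), giving (3) ⊆ (201, 129). Containment (⊆): since 3 | 201 and 3 | 129 (201 = 3·67, 129 = 3·43), every Z-linear combination of 201 and 129 is divisible by 3, so (201, 129) ⊆ (3). Therefore (201, 129) = (3), d = 3.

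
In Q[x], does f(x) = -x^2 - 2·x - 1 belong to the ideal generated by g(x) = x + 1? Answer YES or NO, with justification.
YES

In Q[x] the ideal (g) consists of all multiples of g, so f ∈ (g) iff g | f, i.e. iff the remainder of f on division by g is 0. Divide f by g (g is monic, so eliminate the leading term of the running remainder at each step):
  leading term -x^2: subtract (-x)·g(x) = -x^2 - x, leaving -x - 1
  leading term -x: subtract (-1)·g(x) = -x - 1, leaving 0
The remainder is 0, so f(x) = g(x) · h(x) with h(x) = -x - 1. Hence g | f, i.e. f ∈ (g).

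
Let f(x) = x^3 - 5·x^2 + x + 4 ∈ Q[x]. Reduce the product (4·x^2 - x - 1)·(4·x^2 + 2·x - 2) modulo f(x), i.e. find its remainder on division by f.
First multiply in Q[x] without reducing: a · b = 16·x^4 + 4·x^3 - 14·x^2 + 2. Now divide by f(x) = x^3 - 5·x^2 + x + 4, eliminating the leading term at each step:
  leading term 16·x^4: subtract (16·x)·f(x) = 16·x^4 - 80·x^3 + 16·x^2 + 64·x, leaving 84·x^3 - 30·x^2 - 64·x + 2
  leading term 84·x^3: subtract (84)·f(x) = 84·x^3 - 420·x^2 + 84·x + 336, leaving 390·x^2 - 148·x - 334
The degree is now < 3, so this is the remainder. Hence a · b ≡ 390·x^2 - 148·x - 334 in Q[x]/(f).

Final answer: a · b ≡ 390·x^2 - 148·x - 334 (mod f(x))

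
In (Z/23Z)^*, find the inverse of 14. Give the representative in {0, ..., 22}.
14^(−1) ≡ 5 (mod 23)

Apply the extended Euclidean algorithm to (23, 14), tracking rows (r, s, t) with s·23 + t·14 = r. Each division r_prev = q·r_cur + r_new produces the new row as (previous row) − q·(current row):
  row A: (23, 1, 0)   [1·23 + 0·14 = 23]
  row B: (14, 0, 1)   [0·23 + 1·14 = 14]
  23 = 1·14 + 9   → row C = row A − 1·row B = (9, 1, −1)   [check: 1·23 − 1·14 = 9]
  14 = 1·9 + 5   → row D = row B − 1·row C = (5, −1, 2)   [check: −1·23 + 2·14 = 5]
  9 = 1·5 + 4   → row E = row C − 1·row D = (4, 2, −3)   [check: 2·23 − 3·14 = 4]
  5 = 1·4 + 1   → row F = row D − 1·row E = (1, −3, 5)   [check: −3·23 + 5·14 = 1]
  4 = 4·1 + 0   → remainder 0, stop. gcd = 1 (last nonzero row F).
The gcd is 1, so 14 is invertible mod 23. The last nonzero row gives −3·23 + 5·14 = 1, so t = 5. So 14^(−1) ≡ 5 (mod 23). Verify: 14 · 5 = 70 ≡ 1 (mod 23). ✓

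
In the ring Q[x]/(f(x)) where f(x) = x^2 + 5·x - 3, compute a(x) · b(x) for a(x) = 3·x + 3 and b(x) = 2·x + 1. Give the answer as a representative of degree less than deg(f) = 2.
First multiply in Q[x] without reducing: a · b = 6·x^2 + 9·x + 3. Now divide by f(x) = x^2 + 5·x - 3, eliminating the leading term at each step:
  leading term 6·x^2: subtract (6)·f(x) = 6·x^2 + 30·x - 18, leaving 21 - 21·x
The degree is now < 2, so this is the remainder. Hence a · b ≡ 21 - 21·x in Q[x]/(f).

Final answer: a · b ≡ 21 - 21·x (mod f(x))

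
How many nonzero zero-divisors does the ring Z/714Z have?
Z/714Z has 521 nonzero zero-divisors

In Z/714Z each nonzero element is either a unit (gcd with 714 is 1) or a zero-divisor (gcd > 1). The number of units is φ(714): factorise 714 = 2 · 3 · 7 · 17, so φ(714) = (2 − 1) · (3 − 1) · (7 − 1) · (17 − 1) = 1 · 2 · 6 · 16 = 192. The nonzero elements number 714 − 1 = 713. Hence the nonzero zero-divisors number 713 − 192 = 521.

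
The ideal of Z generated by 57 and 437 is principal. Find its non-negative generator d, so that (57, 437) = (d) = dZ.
(57, 437) = (19); d = 19

In the PID Z, (a, b) is generated by gcd(a, b). Compute gcd(437, 57) with the extended Euclidean algorithm, tracking rows (r, s, t) with s·437 + t·57 = r:
  row A: (437, 1, 0)   [1·437 + 0·57 = 437]
  row B: (57, 0, 1)   [0·437 + 1·57 = 57]
  437 = 7·57 + 38   → row C = row A − 7·row B = (38, 1, −7)   [check: 1·437 − 7·57 = 38]
  57 = 1·38 + 19   → row D = row B − 1·row C = (19, −1, 8)   [check: −1·437 + 8·57 = 19]
  38 = 2·19 + 0   → remainder 0, stop. gcd = 19 (last nonzero row D).
So gcd(57, 437) = 19, with Bézout identity −1·437 + 8·57 = 19. Containment (⊇): the Bézout identity exhibits 19 as an element of (57, 437), giving (19) ⊆ (57, 437). Containment (⊆): since 19 | 57 and 19 | 437 (57 = 19·3, 437 = 19·23), every Z-linear combination of 57 and 437 is divisible by 19, so (57, 437) ⊆ (19). Therefore (57, 437) = (19), d = 19.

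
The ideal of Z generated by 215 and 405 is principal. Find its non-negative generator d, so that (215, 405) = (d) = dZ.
In the PID Z, (a, b) is generated by gcd(a, b). Compute gcd(405, 215) with the extended Euclidean algorithm, tracking rows (r, s, t) with s·405 + t·215 = r:
  row A: (405, 1, 0)   [1·405 + 0·215 = 405]
  row B: (215, 0, 1)   [0·405 + 1·215 = 215]
  405 = 1·215 + 190   → row C = row A − 1·row B = (190, 1, −1)   [check: 1·405 − 1·215 = 190]
  215 = 1·190 + 25   → row D = row B − 1·row C = (25, −1, 2)   [check: −1·405 + 2·215 = 25]
  190 = 7·25 + 15   → row E = row C − 7·row D = (15, 8, −15)   [check: 8·405 − 15·215 = 15]
  25 = 1·15 + 10   → row F = row D − 1·row E = (10, −9, 17)   [check: −9·405 + 17·215 = 10]
  15 = 1·10 + 5   → row G = row E − 1·row F = (5, 17, −32)   [check: 17·405 − 32·215 = 5]
  10 = 2·5 + 0   → remainder 0, stop. gcd = 5 (last nonzero row G).
So gcd(215, 405) = 5, with Bézout identity 17·405 − 32·215 = 5. Containment (⊇): the Bézout identity exhibits 5 as an element of (215, 405), giving (5) ⊆ (215, 405). Containment (⊆): since 5 | 215 and 5 | 405 (215 = 5·43, 405 = 5·81), every Z-linear combination of 215 and 405 is divisible by 5, so (215, 405) ⊆ (5). Therefore (215, 405) = (5), d = 5.

Final answer: (215, 405) = (5); d = 5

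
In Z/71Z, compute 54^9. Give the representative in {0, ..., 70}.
Use repeated squaring. Binary(9) = 1001. Walk through the bits of the exponent 9 left-to-right: at each bit after the leading one, square the running value, then multiply by 54 if the bit is 1 (always reducing mod 71):
  bit 1 = 1 (leading): start with 54.
  bit 2 = 0: square 54^2 = 2916 ≡ 5 (mod 71).
  bit 3 = 0: square 5^2 = 25 (mod 71).
  bit 4 = 1: square 25^2 = 625 ≡ 57; bit is 1, so multiply 57·54 = 3078 ≡ 25 (mod 71).
Final value: 54^9 ≡ 25 (mod 71).

Final answer: 25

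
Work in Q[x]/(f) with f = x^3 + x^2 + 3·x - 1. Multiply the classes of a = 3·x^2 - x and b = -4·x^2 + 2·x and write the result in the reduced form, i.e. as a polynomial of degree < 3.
a · b ≡ 12·x^2 - 78·x + 22 (mod f(x))

First multiply in Q[x] without reducing: a · b = -12·x^4 + 10·x^3 - 2·x^2. Now divide by f(x) = x^3 + x^2 + 3·x - 1, eliminating the leading term at each step:
  leading term -12·x^4: subtract (-12·x)·f(x) = -12·x^4 - 12·x^3 - 36·x^2 + 12·x, leaving 22·x^3 + 34·x^2 - 12·x
  leading term 22·x^3: subtract (22)·f(x) = 22·x^3 + 22·x^2 + 66·x - 22, leaving 12·x^2 - 78·x + 22
The degree is now < 3, so this is the remainder. Hence a · b ≡ 12·x^2 - 78·x + 22 in Q[x]/(f).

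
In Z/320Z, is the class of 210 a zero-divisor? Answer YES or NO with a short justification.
YES

gcd(210, 320) = 10 > 1, so 210 is not a unit in Z/320Z. In Z/nZ every nonzero non-unit is a zero-divisor: explicitly, take b = 320/gcd = 32 ≠ 0 (mod 320); then 210·32 = 6720 = 21·320, i.e. 210·32 ≡ 0 (mod 320). So 210 is a zero-divisor.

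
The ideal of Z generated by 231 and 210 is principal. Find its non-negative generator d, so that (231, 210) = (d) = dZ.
(231, 210) = (21); d = 21

In the PID Z, (a, b) is generated by gcd(a, b). Compute gcd(231, 210) with the extended Euclidean algorithm, tracking rows (r, s, t) with s·231 + t·210 = r:
  row A: (231, 1, 0)   [1·231 + 0·210 = 231]
  row B: (210, 0, 1)   [0·231 + 1·210 = 210]
  231 = 1·210 + 21   → row C = row A − 1·row B = (21, 1, −1)   [check: 1·231 − 1·210 = 21]
  210 = 10·21 + 0   → remainder 0, stop. gcd = 21 (last nonzero row C).
So gcd(231, 210) = 21, with Bézout identity 1·231 − 1·210 = 21. Containment (⊇): the Bézout identity exhibits 21 as an element of (231, 210), giving (21) ⊆ (231, 210). Containment (⊆): since 21 | 231 and 21 | 210 (231 = 21·11, 210 = 21·10), every Z-linear combination of 231 and 210 is divisible by 21, so (231, 210) ⊆ (21). Therefore (231, 210) = (21), d = 21.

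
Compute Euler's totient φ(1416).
φ(1416) = 464

φ is multiplicative, with φ(p^e) = p^e − p^(e−1). Factorise 1416 = 2^3 · 3 · 59. Then
  φ(1416) = (2^3 − 2^2) · (3 − 1) · (59 − 1) = 4 · 2 · 58 = 464.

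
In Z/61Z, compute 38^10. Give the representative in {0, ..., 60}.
Use repeated squaring. Binary(10) = 1010. Walk through the bits of the exponent 10 left-to-right: at each bit after the leading one, square the running value, then multiply by 38 if the bit is 1 (always reducing mod 61):
  bit 1 = 1 (leading): start with 38.
  bit 2 = 0: square 38^2 = 1444 ≡ 41 (mod 61).
  bit 3 = 1: square 41^2 = 1681 ≡ 34; bit is 1, so multiply 34·38 = 1292 ≡ 11 (mod 61).
  bit 4 = 0: square 11^2 = 121 ≡ 60 (mod 61).
Final value: 38^10 ≡ 60 (mod 61).

Final answer: 60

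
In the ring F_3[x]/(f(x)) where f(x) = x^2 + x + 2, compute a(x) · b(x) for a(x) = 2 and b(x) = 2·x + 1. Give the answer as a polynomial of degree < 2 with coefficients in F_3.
Multiply as integer polynomials: a · b = 4·x + 2. Reducing coefficients mod 3: a · b ≡ x + 2. This already has degree < 2, so no reduction by f is needed. Hence a · b ≡ x + 2 in F_3[x]/(f).

Final answer: a · b ≡ x + 2 (mod f(x))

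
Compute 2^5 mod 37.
32

Use repeated squaring. Binary(5) = 101. Walk through the bits of the exponent 5 left-to-right: at each bit after the leading one, square the running value, then multiply by 2 if the bit is 1 (always reducing mod 37):
  bit 1 = 1 (leading): start with 2.
  bit 2 = 0: square 2^2 = 4 (mod 37).
  bit 3 = 1: square 4^2 = 16; bit is 1, so multiply 16·2 = 32 (mod 37).
Final value: 2^5 ≡ 32 (mod 37).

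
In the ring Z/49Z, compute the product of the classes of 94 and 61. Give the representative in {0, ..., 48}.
Reduce the factors first: 94 ≡ 45, 61 ≡ 12 (mod 49), so 94 · 61 ≡ 45 · 12 (mod 49). 45 · 12 = 540. Dividing by 49: 540 = 11·49 + 1. So (94 · 61) mod 49 = 1.

Final answer: 1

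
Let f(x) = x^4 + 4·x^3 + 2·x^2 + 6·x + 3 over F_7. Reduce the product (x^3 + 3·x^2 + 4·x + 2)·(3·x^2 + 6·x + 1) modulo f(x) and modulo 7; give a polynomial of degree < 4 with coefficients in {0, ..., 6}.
Multiply as integer polynomials: a · b = 3·x^5 + 15·x^4 + 31·x^3 + 33·x^2 + 16·x + 2. Reducing coefficients mod 7: a · b ≡ 3·x^5 + x^4 + 3·x^3 + 5·x^2 + 2·x + 2. Now divide by f(x) = x^4 + 4·x^3 + 2·x^2 + 6·x + 3 in F_7[x], eliminating the leading term at each step:
  leading term 3·x^5: subtract (3·x)·f(x) = 3·x^5 + 5·x^4 + 6·x^3 + 4·x^2 + 2·x, leaving 3·x^4 + 4·x^3 + x^2 + 2 (coefficients mod 7)
  leading term 3·x^4: subtract (3)·f(x) = 3·x^4 + 5·x^3 + 6·x^2 + 4·x + 2, leaving 6·x^3 + 2·x^2 + 3·x (coefficients mod 7)
The degree is now < 4, so this is the remainder. Hence a · b ≡ 6·x^3 + 2·x^2 + 3·x in F_7[x]/(f).

Final answer: a · b ≡ 6·x^3 + 2·x^2 + 3·x (mod f(x))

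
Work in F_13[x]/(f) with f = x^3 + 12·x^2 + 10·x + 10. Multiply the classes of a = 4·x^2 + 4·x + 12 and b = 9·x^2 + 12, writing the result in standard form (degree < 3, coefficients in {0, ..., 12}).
a · b ≡ 11·x^2 + 8·x + 9 (mod f(x))

Multiply as integer polynomials: a · b = 36·x^4 + 36·x^3 + 156·x^2 + 48·x + 144. Reducing coefficients mod 13: a · b ≡ 10·x^4 + 10·x^3 + 9·x + 1. Now divide by f(x) = x^3 + 12·x^2 + 10·x + 10 in F_13[x], eliminating the leading term at each step:
  leading term 10·x^4: subtract (10·x)·f(x) = 10·x^4 + 3·x^3 + 9·x^2 + 9·x, leaving 7·x^3 + 4·x^2 + 1 (coefficients mod 13)
  leading term 7·x^3: subtract (7)·f(x) = 7·x^3 + 6·x^2 + 5·x + 5, leaving 11·x^2 + 8·x + 9 (coefficients mod 13)
The degree is now < 3, so this is the remainder. Hence a · b ≡ 11·x^2 + 8·x + 9 in F_13[x]/(f).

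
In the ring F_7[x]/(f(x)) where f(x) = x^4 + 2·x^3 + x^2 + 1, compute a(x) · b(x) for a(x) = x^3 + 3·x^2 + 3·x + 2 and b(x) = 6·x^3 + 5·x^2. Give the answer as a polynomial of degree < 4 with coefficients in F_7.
a · b ≡ 6·x^3 + 6·x^2 + 3·x + 2 (mod f(x))

Multiply as integer polynomials: a · b = 6·x^6 + 23·x^5 + 33·x^4 + 27·x^3 + 10·x^2. Reducing coefficients mod 7: a · b ≡ 6·x^6 + 2·x^5 + 5·x^4 + 6·x^3 + 3·x^2. Now divide by f(x) = x^4 + 2·x^3 + x^2 + 1 in F_7[x], eliminating the leading term at each step:
  leading term 6·x^6: subtract (6·x^2)·f(x) = 6·x^6 + 5·x^5 + 6·x^4 + 6·x^2, leaving 4·x^5 + 6·x^4 + 6·x^3 + 4·x^2 (coefficients mod 7)
  leading term 4·x^5: subtract (4·x)·f(x) = 4·x^5 + x^4 + 4·x^3 + 4·x, leaving 5·x^4 + 2·x^3 + 4·x^2 + 3·x (coefficients mod 7)
  leading term 5·x^4: subtract (5)·f(x) = 5·x^4 + 3·x^3 + 5·x^2 + 5, leaving 6·x^3 + 6·x^2 + 3·x + 2 (coefficients mod 7)
The degree is now < 4, so this is the remainder. Hence a · b ≡ 6·x^3 + 6·x^2 + 3·x + 2 in F_7[x]/(f).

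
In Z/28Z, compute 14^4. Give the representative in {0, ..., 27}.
0

Use repeated squaring. Binary(4) = 100. Walk through the bits of the exponent 4 left-to-right: at each bit after the leading one, square the running value, then multiply by 14 if the bit is 1 (always reducing mod 28):
  bit 1 = 1 (leading): start with 14.
  bit 2 = 0: square 14^2 = 196 ≡ 0 (mod 28).
  bit 3 = 0: square 0^2 = 0 (mod 28).
Final value: 14^4 ≡ 0 (mod 28).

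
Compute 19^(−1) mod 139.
Apply the extended Euclidean algorithm to (139, 19), tracking rows (r, s, t) with s·139 + t·19 = r. Each division r_prev = q·r_cur + r_new produces the new row as (previous row) − q·(current row):
  row A: (139, 1, 0)   [1·139 + 0·19 = 139]
  row B: (19, 0, 1)   [0·139 + 1·19 = 19]
  139 = 7·19 + 6   → row C = row A − 7·row B = (6, 1, −7)   [check: 1·139 − 7·19 = 6]
  19 = 3·6 + 1   → row D = row B − 3·row C = (1, −3, 22)   [check: −3·139 + 22·19 = 1]
  6 = 6·1 + 0   → remainder 0, stop. gcd = 1 (last nonzero row D).
The gcd is 1, so 19 is invertible mod 139. The last nonzero row gives −3·139 + 22·19 = 1, so t = 22. So 19^(−1) ≡ 22 (mod 139). Verify: 19 · 22 = 418 ≡ 1 (mod 139). ✓

Final answer: 19^(−1) ≡ 22 (mod 139)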